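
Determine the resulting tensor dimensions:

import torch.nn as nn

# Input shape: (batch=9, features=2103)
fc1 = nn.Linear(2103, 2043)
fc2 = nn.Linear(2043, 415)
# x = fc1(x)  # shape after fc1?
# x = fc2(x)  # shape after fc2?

Input shape: (9, 2103)
  -> after fc1: (9, 2043)
Output shape: (9, 415)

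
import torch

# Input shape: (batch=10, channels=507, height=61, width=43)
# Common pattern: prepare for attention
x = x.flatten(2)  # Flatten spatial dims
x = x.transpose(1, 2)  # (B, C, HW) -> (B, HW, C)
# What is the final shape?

Input shape: (10, 507, 61, 43)
  -> after flatten(2): (10, 507, 2623)
Output shape: (10, 2623, 507)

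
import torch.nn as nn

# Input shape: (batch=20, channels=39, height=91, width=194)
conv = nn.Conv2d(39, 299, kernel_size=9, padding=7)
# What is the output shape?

Input shape: (20, 39, 91, 194)
Output shape: (20, 299, 97, 200)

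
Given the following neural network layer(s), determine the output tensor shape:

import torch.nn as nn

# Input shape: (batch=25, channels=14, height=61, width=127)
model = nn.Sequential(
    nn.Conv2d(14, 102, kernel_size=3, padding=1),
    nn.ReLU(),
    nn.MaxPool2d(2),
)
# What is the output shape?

Input shape: (25, 14, 61, 127)
  -> after Conv2d: (25, 102, 61, 127)
  -> after ReLU: (25, 102, 61, 127)
Output shape: (25, 102, 30, 63)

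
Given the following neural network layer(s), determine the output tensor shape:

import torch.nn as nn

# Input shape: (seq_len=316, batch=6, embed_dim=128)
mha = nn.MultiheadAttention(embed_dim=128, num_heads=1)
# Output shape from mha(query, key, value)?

Input shape: (316, 6, 128)
Output shape: (316, 6, 128)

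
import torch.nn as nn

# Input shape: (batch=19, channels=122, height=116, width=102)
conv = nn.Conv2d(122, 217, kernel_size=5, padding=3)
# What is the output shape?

Input shape: (19, 122, 116, 102)
Output shape: (19, 217, 118, 104)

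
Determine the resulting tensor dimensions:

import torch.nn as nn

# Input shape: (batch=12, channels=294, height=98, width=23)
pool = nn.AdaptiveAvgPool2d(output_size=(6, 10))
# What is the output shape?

Input shape: (12, 294, 98, 23)
Output shape: (12, 294, 6, 10)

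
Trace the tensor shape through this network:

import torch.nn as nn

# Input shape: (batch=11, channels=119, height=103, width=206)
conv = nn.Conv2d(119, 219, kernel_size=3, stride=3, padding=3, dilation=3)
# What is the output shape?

Input shape: (11, 119, 103, 206)
Output shape: (11, 219, 35, 69)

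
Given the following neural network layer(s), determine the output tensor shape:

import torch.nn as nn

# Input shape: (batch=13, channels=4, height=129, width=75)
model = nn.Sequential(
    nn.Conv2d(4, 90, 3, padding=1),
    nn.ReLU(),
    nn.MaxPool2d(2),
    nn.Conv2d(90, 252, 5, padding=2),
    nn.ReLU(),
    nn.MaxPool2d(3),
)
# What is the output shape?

Input shape: (13, 4, 129, 75)
  -> after first Conv2d: (13, 90, 129, 75)
  -> after first MaxPool2d: (13, 90, 64, 37)
  -> after second Conv2d: (13, 252, 64, 37)
Output shape: (13, 252, 21, 12)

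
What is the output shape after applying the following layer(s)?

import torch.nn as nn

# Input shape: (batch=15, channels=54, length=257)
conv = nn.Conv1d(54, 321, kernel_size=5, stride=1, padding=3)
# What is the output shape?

Input shape: (15, 54, 257)
Output shape: (15, 321, 259)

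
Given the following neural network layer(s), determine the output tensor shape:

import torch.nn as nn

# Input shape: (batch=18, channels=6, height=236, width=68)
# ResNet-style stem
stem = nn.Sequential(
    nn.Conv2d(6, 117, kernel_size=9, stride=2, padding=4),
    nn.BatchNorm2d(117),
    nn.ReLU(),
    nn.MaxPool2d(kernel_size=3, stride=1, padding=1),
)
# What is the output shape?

Input shape: (18, 6, 236, 68)
  -> after Conv2d 9x9 stride=2: (18, 117, 118, 34)
Output shape: (18, 117, 118, 34)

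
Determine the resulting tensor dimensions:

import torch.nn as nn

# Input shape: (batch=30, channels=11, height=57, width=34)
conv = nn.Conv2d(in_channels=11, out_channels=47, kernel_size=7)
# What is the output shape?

Input shape: (30, 11, 57, 34)
Output shape: (30, 47, 51, 28)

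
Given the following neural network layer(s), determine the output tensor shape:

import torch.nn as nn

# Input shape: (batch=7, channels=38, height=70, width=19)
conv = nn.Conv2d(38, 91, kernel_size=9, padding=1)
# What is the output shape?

Input shape: (7, 38, 70, 19)
Output shape: (7, 91, 64, 13)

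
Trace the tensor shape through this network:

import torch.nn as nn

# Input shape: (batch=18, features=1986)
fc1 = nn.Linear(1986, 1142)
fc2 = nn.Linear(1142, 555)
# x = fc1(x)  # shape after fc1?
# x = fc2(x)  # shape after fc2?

Input shape: (18, 1986)
  -> after fc1: (18, 1142)
Output shape: (18, 555)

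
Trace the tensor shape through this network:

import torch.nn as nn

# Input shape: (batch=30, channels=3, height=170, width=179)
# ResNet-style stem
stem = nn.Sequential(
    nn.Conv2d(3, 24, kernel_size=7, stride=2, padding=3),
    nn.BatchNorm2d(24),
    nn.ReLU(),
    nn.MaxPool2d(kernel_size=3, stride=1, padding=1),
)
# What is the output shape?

Input shape: (30, 3, 170, 179)
  -> after Conv2d 7x7 stride=2: (30, 24, 85, 90)
Output shape: (30, 24, 85, 90)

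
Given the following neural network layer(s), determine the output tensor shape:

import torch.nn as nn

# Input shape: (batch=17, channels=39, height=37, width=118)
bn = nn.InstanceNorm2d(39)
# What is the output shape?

Input shape: (17, 39, 37, 118)
Output shape: (17, 39, 37, 118)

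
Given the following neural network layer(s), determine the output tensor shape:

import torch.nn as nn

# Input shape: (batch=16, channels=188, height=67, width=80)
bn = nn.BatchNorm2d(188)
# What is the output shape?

Input shape: (16, 188, 67, 80)
Output shape: (16, 188, 67, 80)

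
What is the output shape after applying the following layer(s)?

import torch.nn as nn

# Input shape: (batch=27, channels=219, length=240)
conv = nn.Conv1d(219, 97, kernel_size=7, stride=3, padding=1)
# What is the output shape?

Input shape: (27, 219, 240)
Output shape: (27, 97, 79)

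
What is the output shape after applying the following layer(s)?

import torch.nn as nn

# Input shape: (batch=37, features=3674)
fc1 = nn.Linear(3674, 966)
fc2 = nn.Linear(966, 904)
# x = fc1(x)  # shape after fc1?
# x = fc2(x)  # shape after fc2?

Input shape: (37, 3674)
  -> after fc1: (37, 966)
Output shape: (37, 904)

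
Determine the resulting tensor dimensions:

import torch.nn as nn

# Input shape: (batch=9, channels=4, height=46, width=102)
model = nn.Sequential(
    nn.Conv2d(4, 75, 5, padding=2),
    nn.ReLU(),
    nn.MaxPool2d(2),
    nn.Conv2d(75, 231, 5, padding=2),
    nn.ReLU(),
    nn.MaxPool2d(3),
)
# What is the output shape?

Input shape: (9, 4, 46, 102)
  -> after first Conv2d: (9, 75, 46, 102)
  -> after first MaxPool2d: (9, 75, 23, 51)
  -> after second Conv2d: (9, 231, 23, 51)
Output shape: (9, 231, 7, 17)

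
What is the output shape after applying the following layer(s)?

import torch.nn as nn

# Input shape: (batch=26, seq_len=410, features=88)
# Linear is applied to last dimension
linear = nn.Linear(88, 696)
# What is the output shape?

Input shape: (26, 410, 88)
Output shape: (26, 410, 696)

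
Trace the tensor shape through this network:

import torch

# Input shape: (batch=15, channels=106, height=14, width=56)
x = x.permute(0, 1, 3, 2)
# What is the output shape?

Input shape: (15, 106, 14, 56)
Output shape: (15, 106, 56, 14)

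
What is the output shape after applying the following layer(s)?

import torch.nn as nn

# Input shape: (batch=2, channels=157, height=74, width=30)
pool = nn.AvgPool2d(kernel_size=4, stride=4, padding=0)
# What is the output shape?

Input shape: (2, 157, 74, 30)
Output shape: (2, 157, 18, 7)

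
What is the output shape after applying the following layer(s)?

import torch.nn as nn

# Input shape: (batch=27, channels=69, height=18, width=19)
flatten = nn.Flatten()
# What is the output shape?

Input shape: (27, 69, 18, 19)
Output shape: (27, 23598)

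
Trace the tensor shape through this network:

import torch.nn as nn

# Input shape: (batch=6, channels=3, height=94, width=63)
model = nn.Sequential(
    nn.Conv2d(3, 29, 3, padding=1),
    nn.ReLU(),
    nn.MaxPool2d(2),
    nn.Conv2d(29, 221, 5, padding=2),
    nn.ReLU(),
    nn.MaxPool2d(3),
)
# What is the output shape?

Input shape: (6, 3, 94, 63)
  -> after first Conv2d: (6, 29, 94, 63)
  -> after first MaxPool2d: (6, 29, 47, 31)
  -> after second Conv2d: (6, 221, 47, 31)
Output shape: (6, 221, 15, 10)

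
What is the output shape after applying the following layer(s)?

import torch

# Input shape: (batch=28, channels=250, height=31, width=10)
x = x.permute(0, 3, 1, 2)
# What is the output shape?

Input shape: (28, 250, 31, 10)
Output shape: (28, 10, 250, 31)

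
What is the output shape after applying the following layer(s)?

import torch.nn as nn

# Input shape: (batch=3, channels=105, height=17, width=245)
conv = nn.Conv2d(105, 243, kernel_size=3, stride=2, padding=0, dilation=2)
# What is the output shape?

Input shape: (3, 105, 17, 245)
Output shape: (3, 243, 7, 121)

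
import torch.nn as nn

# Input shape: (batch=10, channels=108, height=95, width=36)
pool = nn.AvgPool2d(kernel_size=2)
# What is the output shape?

Input shape: (10, 108, 95, 36)
Output shape: (10, 108, 47, 18)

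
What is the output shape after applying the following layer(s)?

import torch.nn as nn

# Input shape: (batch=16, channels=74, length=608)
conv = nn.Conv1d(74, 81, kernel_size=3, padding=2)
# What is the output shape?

Input shape: (16, 74, 608)
Output shape: (16, 81, 610)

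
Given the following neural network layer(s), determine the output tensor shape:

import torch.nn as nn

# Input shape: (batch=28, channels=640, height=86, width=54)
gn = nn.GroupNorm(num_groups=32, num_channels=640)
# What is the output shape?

Input shape: (28, 640, 86, 54)
Output shape: (28, 640, 86, 54)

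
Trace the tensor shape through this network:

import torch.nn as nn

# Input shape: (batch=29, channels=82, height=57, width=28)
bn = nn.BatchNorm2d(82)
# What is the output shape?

Input shape: (29, 82, 57, 28)
Output shape: (29, 82, 57, 28)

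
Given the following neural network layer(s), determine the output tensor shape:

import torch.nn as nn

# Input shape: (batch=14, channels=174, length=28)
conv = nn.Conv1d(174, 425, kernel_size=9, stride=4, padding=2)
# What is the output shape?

Input shape: (14, 174, 28)
Output shape: (14, 425, 6)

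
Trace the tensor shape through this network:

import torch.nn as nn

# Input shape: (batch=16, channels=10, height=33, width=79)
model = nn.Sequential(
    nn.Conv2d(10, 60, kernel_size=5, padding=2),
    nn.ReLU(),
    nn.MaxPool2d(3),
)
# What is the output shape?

Input shape: (16, 10, 33, 79)
  -> after Conv2d: (16, 60, 33, 79)
  -> after ReLU: (16, 60, 33, 79)
Output shape: (16, 60, 11, 26)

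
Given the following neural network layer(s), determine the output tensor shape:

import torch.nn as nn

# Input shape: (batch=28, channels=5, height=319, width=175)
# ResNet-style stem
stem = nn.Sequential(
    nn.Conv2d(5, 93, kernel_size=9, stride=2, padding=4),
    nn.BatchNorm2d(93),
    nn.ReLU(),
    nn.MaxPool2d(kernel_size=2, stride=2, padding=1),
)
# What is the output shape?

Input shape: (28, 5, 319, 175)
  -> after Conv2d 9x9 stride=2: (28, 93, 160, 88)
Output shape: (28, 93, 81, 45)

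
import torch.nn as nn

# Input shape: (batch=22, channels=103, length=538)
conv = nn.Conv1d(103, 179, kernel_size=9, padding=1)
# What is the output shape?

Input shape: (22, 103, 538)
Output shape: (22, 179, 532)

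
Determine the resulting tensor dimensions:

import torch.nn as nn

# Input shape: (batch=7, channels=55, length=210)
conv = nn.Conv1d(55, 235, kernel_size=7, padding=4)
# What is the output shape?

Input shape: (7, 55, 210)
Output shape: (7, 235, 212)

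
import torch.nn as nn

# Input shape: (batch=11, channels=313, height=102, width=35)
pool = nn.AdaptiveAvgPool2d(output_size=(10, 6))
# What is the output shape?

Input shape: (11, 313, 102, 35)
Output shape: (11, 313, 10, 6)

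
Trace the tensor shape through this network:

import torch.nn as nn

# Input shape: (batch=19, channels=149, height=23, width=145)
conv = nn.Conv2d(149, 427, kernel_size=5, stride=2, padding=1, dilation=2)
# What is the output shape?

Input shape: (19, 149, 23, 145)
Output shape: (19, 427, 9, 70)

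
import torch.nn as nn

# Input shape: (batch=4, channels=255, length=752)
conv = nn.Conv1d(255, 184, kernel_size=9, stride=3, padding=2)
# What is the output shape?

Input shape: (4, 255, 752)
Output shape: (4, 184, 250)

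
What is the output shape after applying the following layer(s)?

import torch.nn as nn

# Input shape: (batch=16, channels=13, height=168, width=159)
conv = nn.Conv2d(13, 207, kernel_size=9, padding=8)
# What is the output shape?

Input shape: (16, 13, 168, 159)
Output shape: (16, 207, 176, 167)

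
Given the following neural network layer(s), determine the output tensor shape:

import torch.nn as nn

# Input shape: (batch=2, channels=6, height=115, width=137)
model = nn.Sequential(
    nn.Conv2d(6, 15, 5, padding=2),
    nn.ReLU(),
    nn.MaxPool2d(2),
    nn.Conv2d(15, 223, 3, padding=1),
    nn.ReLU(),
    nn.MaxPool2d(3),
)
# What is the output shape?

Input shape: (2, 6, 115, 137)
  -> after first Conv2d: (2, 15, 115, 137)
  -> after first MaxPool2d: (2, 15, 57, 68)
  -> after second Conv2d: (2, 223, 57, 68)
Output shape: (2, 223, 19, 22)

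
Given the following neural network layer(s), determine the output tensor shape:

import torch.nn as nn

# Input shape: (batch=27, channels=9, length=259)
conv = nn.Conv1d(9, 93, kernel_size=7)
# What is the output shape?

Input shape: (27, 9, 259)
Output shape: (27, 93, 253)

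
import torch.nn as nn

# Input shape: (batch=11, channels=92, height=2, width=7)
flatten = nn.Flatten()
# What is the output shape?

Input shape: (11, 92, 2, 7)
Output shape: (11, 1288)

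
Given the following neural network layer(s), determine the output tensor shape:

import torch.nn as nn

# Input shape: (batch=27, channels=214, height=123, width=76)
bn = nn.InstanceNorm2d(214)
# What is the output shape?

Input shape: (27, 214, 123, 76)
Output shape: (27, 214, 123, 76)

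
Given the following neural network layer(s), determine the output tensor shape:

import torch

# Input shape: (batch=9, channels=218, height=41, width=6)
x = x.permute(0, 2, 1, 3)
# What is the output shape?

Input shape: (9, 218, 41, 6)
Output shape: (9, 41, 218, 6)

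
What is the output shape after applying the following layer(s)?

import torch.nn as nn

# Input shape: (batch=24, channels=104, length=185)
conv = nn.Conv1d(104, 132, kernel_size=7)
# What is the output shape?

Input shape: (24, 104, 185)
Output shape: (24, 132, 179)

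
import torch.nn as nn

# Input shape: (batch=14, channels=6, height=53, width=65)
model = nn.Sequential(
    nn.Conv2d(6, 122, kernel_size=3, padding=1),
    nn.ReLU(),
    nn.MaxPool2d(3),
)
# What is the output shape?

Input shape: (14, 6, 53, 65)
  -> after Conv2d: (14, 122, 53, 65)
  -> after ReLU: (14, 122, 53, 65)
Output shape: (14, 122, 17, 21)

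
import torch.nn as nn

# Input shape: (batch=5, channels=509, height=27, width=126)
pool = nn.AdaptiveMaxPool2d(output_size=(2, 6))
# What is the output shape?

Input shape: (5, 509, 27, 126)
Output shape: (5, 509, 2, 6)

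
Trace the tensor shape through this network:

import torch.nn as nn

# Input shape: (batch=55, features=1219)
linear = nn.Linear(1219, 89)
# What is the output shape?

Input shape: (55, 1219)
Output shape: (55, 89)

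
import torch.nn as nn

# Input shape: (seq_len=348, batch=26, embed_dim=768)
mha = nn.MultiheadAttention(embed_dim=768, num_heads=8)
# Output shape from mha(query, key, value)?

Input shape: (348, 26, 768)
Output shape: (348, 26, 768)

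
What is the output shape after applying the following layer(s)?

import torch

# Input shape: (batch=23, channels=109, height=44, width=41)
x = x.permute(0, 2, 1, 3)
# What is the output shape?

Input shape: (23, 109, 44, 41)
Output shape: (23, 44, 109, 41)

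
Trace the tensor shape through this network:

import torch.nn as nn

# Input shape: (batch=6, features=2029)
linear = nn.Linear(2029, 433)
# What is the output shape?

Input shape: (6, 2029)
Output shape: (6, 433)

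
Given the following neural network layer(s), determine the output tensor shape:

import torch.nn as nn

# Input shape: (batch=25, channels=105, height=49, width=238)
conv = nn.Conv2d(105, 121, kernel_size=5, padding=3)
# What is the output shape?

Input shape: (25, 105, 49, 238)
Output shape: (25, 121, 51, 240)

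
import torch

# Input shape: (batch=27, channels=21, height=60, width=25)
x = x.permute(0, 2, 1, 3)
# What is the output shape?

Input shape: (27, 21, 60, 25)
Output shape: (27, 60, 21, 25)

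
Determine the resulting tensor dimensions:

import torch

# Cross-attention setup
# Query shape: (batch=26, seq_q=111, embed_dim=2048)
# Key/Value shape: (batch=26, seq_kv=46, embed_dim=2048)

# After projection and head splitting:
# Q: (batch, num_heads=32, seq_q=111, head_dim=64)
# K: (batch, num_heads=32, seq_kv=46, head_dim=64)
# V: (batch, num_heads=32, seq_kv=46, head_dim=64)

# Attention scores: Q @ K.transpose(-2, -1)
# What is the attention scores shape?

Input shape: (26, 111, 2048)
Output shape: (26, 32, 111, 46)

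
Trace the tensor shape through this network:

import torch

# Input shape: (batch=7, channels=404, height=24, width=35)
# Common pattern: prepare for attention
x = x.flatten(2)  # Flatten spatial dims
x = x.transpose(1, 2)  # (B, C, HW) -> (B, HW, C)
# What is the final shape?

Input shape: (7, 404, 24, 35)
  -> after flatten(2): (7, 404, 840)
Output shape: (7, 840, 404)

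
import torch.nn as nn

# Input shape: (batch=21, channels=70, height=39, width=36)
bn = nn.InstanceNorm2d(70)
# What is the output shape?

Input shape: (21, 70, 39, 36)
Output shape: (21, 70, 39, 36)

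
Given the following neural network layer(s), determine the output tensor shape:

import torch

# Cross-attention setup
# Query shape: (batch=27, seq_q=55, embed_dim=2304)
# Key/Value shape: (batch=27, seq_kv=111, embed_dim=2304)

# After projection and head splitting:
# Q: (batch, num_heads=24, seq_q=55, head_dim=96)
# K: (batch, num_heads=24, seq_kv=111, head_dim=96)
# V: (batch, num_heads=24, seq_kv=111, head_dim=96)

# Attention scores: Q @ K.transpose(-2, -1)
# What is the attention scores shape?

Input shape: (27, 55, 2304)
Output shape: (27, 24, 55, 111)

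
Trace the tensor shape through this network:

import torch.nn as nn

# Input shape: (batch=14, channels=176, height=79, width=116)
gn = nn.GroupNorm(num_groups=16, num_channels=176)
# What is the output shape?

Input shape: (14, 176, 79, 116)
Output shape: (14, 176, 79, 116)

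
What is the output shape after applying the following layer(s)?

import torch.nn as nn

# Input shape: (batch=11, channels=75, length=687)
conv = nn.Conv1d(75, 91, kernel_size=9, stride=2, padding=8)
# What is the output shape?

Input shape: (11, 75, 687)
Output shape: (11, 91, 348)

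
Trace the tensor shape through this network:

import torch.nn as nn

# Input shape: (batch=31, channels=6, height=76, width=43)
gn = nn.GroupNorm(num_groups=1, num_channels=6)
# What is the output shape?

Input shape: (31, 6, 76, 43)
Output shape: (31, 6, 76, 43)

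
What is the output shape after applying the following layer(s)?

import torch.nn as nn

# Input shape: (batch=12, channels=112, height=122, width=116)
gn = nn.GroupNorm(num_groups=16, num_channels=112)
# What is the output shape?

Input shape: (12, 112, 122, 116)
Output shape: (12, 112, 122, 116)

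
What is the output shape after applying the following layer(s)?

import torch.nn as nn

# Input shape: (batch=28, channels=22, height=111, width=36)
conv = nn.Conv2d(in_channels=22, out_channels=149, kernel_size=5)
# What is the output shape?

Input shape: (28, 22, 111, 36)
Output shape: (28, 149, 107, 32)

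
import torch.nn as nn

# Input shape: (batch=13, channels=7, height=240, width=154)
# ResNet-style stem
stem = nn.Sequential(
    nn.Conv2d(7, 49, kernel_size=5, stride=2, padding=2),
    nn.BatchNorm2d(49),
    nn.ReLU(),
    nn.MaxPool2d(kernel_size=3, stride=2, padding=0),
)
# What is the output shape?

Input shape: (13, 7, 240, 154)
  -> after Conv2d 5x5 stride=2: (13, 49, 120, 77)
Output shape: (13, 49, 59, 38)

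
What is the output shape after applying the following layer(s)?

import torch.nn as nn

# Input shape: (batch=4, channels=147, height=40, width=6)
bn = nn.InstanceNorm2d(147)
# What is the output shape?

Input shape: (4, 147, 40, 6)
Output shape: (4, 147, 40, 6)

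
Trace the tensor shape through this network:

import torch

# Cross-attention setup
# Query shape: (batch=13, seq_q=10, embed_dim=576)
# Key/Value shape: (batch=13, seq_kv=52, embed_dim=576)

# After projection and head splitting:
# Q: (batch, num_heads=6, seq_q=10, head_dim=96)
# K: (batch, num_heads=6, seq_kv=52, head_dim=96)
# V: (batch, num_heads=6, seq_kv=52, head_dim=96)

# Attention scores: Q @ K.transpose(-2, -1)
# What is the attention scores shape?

Input shape: (13, 10, 576)
Output shape: (13, 6, 10, 52)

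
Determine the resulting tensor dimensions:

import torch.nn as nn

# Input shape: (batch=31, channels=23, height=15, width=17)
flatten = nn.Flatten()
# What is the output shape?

Input shape: (31, 23, 15, 17)
Output shape: (31, 5865)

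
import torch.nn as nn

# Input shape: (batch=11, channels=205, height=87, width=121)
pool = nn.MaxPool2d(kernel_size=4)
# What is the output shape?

Input shape: (11, 205, 87, 121)
Output shape: (11, 205, 21, 30)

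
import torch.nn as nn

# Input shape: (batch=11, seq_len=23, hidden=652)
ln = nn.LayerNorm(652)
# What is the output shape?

Input shape: (11, 23, 652)
Output shape: (11, 23, 652)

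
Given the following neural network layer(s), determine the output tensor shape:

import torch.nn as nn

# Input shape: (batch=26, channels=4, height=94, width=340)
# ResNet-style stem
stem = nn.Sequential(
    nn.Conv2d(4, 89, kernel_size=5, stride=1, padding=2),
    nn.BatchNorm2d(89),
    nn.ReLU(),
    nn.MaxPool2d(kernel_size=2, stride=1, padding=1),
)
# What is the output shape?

Input shape: (26, 4, 94, 340)
  -> after Conv2d 5x5 stride=1: (26, 89, 94, 340)
Output shape: (26, 89, 95, 341)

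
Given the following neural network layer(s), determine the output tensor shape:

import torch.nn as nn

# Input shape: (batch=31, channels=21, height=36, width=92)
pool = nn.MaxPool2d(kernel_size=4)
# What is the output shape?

Input shape: (31, 21, 36, 92)
Output shape: (31, 21, 9, 23)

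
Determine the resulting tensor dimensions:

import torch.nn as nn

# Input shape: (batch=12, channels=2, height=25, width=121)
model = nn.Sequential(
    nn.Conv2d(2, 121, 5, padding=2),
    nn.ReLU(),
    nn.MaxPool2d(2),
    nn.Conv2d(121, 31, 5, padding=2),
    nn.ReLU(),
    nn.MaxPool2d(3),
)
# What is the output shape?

Input shape: (12, 2, 25, 121)
  -> after first Conv2d: (12, 121, 25, 121)
  -> after first MaxPool2d: (12, 121, 12, 60)
  -> after second Conv2d: (12, 31, 12, 60)
Output shape: (12, 31, 4, 20)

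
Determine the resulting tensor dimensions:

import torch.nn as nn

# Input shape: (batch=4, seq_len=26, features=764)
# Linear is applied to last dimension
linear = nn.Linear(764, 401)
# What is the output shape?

Input shape: (4, 26, 764)
Output shape: (4, 26, 401)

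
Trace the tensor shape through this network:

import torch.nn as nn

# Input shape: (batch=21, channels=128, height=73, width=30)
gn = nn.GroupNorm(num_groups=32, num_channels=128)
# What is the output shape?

Input shape: (21, 128, 73, 30)
Output shape: (21, 128, 73, 30)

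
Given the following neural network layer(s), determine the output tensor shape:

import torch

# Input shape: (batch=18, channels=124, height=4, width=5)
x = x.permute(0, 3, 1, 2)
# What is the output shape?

Input shape: (18, 124, 4, 5)
Output shape: (18, 5, 124, 4)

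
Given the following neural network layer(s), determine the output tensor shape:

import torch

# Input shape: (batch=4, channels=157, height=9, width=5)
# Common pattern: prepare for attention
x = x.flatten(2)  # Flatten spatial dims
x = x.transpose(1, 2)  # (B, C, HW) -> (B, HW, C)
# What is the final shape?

Input shape: (4, 157, 9, 5)
  -> after flatten(2): (4, 157, 45)
Output shape: (4, 45, 157)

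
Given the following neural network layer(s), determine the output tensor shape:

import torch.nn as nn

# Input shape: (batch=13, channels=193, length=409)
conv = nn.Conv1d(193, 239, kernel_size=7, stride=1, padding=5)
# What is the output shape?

Input shape: (13, 193, 409)
Output shape: (13, 239, 413)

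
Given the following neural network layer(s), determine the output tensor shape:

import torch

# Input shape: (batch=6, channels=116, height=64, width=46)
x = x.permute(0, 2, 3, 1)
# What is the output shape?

Input shape: (6, 116, 64, 46)
Output shape: (6, 64, 46, 116)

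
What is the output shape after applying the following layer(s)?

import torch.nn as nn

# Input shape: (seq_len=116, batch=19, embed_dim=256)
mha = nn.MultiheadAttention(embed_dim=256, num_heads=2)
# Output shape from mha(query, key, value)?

Input shape: (116, 19, 256)
Output shape: (116, 19, 256)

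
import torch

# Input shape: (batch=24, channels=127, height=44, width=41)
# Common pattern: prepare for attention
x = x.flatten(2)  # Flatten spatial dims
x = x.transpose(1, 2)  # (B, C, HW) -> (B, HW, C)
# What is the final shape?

Input shape: (24, 127, 44, 41)
  -> after flatten(2): (24, 127, 1804)
Output shape: (24, 1804, 127)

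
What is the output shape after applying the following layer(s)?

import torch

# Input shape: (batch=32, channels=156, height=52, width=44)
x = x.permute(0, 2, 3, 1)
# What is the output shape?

Input shape: (32, 156, 52, 44)
Output shape: (32, 52, 44, 156)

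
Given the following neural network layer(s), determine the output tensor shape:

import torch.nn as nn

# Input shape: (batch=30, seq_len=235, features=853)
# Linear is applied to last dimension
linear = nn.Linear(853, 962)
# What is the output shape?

Input shape: (30, 235, 853)
Output shape: (30, 235, 962)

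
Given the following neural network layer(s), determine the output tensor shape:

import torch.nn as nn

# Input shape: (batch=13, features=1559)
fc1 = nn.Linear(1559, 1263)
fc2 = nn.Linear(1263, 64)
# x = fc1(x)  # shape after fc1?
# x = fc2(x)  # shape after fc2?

Input shape: (13, 1559)
  -> after fc1: (13, 1263)
Output shape: (13, 64)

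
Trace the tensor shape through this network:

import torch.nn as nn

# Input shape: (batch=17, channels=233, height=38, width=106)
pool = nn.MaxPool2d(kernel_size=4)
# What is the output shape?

Input shape: (17, 233, 38, 106)
Output shape: (17, 233, 9, 26)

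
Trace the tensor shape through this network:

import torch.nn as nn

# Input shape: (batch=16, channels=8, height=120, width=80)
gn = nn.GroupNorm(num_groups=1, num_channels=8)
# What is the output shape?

Input shape: (16, 8, 120, 80)
Output shape: (16, 8, 120, 80)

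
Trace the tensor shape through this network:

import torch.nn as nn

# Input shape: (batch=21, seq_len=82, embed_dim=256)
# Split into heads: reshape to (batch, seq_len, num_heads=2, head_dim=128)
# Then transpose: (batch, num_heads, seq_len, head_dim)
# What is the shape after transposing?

Input shape: (21, 82, 256)
  -> after reshape: (21, 82, 2, 128)
Output shape: (21, 2, 82, 128)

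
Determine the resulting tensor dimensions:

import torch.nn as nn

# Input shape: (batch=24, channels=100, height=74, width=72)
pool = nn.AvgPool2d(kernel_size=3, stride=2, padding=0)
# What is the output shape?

Input shape: (24, 100, 74, 72)
Output shape: (24, 100, 36, 35)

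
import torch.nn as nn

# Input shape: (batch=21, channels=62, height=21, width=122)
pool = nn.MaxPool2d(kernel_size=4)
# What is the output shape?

Input shape: (21, 62, 21, 122)
Output shape: (21, 62, 5, 30)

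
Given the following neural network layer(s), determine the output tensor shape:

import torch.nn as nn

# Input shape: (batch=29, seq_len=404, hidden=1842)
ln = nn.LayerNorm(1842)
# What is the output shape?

Input shape: (29, 404, 1842)
Output shape: (29, 404, 1842)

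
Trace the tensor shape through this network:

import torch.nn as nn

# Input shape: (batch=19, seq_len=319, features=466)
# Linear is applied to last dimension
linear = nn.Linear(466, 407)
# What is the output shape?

Input shape: (19, 319, 466)
Output shape: (19, 319, 407)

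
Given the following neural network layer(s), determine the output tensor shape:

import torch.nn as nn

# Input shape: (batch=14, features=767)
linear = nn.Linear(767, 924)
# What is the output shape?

Input shape: (14, 767)
Output shape: (14, 924)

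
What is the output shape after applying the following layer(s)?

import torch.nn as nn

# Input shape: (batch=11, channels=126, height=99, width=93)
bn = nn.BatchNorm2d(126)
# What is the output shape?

Input shape: (11, 126, 99, 93)
Output shape: (11, 126, 99, 93)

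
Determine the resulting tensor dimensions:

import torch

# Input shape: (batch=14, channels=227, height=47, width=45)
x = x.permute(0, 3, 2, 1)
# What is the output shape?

Input shape: (14, 227, 47, 45)
Output shape: (14, 45, 47, 227)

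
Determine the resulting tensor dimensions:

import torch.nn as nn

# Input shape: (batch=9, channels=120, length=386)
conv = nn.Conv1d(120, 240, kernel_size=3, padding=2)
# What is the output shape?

Input shape: (9, 120, 386)
Output shape: (9, 240, 388)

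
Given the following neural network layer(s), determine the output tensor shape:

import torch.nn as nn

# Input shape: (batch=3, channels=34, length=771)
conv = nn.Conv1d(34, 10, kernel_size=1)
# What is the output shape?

Input shape: (3, 34, 771)
Output shape: (3, 10, 771)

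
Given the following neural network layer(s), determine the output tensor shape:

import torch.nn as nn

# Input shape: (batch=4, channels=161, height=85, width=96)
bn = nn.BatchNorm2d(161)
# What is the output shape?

Input shape: (4, 161, 85, 96)
Output shape: (4, 161, 85, 96)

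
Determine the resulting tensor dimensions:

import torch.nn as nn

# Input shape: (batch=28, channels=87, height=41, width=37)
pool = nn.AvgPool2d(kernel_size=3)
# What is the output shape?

Input shape: (28, 87, 41, 37)
Output shape: (28, 87, 13, 12)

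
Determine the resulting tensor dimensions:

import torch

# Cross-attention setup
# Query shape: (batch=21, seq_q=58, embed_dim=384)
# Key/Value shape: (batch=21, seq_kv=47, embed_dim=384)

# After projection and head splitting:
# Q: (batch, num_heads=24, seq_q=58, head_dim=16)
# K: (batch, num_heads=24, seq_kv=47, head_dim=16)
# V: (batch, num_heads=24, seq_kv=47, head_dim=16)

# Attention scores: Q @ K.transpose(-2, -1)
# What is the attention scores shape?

Input shape: (21, 58, 384)
Output shape: (21, 24, 58, 47)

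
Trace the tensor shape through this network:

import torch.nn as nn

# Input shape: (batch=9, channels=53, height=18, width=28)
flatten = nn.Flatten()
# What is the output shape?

Input shape: (9, 53, 18, 28)
Output shape: (9, 26712)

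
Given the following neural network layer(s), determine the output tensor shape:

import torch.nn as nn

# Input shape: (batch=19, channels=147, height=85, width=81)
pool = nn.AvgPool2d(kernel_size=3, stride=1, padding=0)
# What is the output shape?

Input shape: (19, 147, 85, 81)
Output shape: (19, 147, 83, 79)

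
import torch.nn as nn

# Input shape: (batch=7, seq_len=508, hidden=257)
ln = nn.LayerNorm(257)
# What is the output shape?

Input shape: (7, 508, 257)
Output shape: (7, 508, 257)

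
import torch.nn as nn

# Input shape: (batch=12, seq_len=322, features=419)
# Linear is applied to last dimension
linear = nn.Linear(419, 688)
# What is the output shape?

Input shape: (12, 322, 419)
Output shape: (12, 322, 688)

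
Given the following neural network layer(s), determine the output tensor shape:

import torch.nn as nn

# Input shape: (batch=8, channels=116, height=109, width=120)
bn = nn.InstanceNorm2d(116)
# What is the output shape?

Input shape: (8, 116, 109, 120)
Output shape: (8, 116, 109, 120)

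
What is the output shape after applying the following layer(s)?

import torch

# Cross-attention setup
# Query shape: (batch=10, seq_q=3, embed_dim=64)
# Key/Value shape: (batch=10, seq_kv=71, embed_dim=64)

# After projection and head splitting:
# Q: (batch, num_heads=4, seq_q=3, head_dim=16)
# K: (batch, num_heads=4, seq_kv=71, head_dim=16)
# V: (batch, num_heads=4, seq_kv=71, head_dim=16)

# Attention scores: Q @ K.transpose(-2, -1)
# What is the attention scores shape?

Input shape: (10, 3, 64)
Output shape: (10, 4, 3, 71)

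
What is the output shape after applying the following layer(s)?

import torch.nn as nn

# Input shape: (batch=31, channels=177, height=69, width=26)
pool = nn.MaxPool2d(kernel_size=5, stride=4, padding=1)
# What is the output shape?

Input shape: (31, 177, 69, 26)
Output shape: (31, 177, 17, 6)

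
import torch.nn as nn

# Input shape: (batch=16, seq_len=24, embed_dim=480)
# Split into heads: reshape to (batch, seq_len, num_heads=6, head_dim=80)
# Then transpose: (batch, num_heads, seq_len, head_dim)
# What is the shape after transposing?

Input shape: (16, 24, 480)
  -> after reshape: (16, 24, 6, 80)
Output shape: (16, 6, 24, 80)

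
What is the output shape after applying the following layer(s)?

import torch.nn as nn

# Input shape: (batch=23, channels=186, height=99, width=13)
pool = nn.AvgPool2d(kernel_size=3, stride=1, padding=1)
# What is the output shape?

Input shape: (23, 186, 99, 13)
Output shape: (23, 186, 99, 13)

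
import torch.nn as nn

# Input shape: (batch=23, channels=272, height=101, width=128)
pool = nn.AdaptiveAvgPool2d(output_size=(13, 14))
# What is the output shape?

Input shape: (23, 272, 101, 128)
Output shape: (23, 272, 13, 14)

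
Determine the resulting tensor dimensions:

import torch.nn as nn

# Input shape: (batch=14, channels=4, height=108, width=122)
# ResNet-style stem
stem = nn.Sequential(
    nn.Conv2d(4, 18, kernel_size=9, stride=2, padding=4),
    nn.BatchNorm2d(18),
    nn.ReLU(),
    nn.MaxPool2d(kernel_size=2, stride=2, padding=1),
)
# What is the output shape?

Input shape: (14, 4, 108, 122)
  -> after Conv2d 9x9 stride=2: (14, 18, 54, 61)
Output shape: (14, 18, 28, 31)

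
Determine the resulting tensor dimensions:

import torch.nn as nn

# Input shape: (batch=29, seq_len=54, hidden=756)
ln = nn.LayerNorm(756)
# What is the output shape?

Input shape: (29, 54, 756)
Output shape: (29, 54, 756)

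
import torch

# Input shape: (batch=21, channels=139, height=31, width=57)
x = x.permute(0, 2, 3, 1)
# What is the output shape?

Input shape: (21, 139, 31, 57)
Output shape: (21, 31, 57, 139)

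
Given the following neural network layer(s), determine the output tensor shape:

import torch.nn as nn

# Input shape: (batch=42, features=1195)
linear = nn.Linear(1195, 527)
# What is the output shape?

Input shape: (42, 1195)
Output shape: (42, 527)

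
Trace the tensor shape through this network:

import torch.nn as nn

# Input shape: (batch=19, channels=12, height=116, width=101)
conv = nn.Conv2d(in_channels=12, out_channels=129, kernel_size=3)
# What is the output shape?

Input shape: (19, 12, 116, 101)
Output shape: (19, 129, 114, 99)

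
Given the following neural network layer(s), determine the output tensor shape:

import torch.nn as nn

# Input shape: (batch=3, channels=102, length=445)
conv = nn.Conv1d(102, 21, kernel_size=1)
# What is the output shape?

Input shape: (3, 102, 445)
Output shape: (3, 21, 445)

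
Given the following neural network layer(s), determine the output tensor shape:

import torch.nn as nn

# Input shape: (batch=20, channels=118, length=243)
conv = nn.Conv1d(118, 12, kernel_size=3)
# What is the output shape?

Input shape: (20, 118, 243)
Output shape: (20, 12, 241)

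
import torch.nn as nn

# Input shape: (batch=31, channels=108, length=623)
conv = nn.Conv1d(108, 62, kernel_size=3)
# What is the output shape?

Input shape: (31, 108, 623)
Output shape: (31, 62, 621)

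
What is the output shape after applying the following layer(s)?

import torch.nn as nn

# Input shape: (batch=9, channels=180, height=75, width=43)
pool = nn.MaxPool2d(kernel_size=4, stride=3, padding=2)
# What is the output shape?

Input shape: (9, 180, 75, 43)
Output shape: (9, 180, 26, 15)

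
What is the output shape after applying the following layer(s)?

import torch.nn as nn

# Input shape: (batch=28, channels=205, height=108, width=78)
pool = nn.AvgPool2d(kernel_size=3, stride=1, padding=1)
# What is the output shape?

Input shape: (28, 205, 108, 78)
Output shape: (28, 205, 108, 78)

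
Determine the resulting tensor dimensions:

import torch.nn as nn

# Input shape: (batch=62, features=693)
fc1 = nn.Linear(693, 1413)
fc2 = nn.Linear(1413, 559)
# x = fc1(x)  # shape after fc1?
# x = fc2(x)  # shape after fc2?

Input shape: (62, 693)
  -> after fc1: (62, 1413)
Output shape: (62, 559)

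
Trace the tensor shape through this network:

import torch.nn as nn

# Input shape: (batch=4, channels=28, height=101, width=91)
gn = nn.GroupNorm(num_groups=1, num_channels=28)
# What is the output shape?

Input shape: (4, 28, 101, 91)
Output shape: (4, 28, 101, 91)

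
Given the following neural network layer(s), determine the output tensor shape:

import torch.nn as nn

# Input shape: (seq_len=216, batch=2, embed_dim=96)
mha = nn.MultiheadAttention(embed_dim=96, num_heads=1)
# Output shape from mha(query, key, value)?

Input shape: (216, 2, 96)
Output shape: (216, 2, 96)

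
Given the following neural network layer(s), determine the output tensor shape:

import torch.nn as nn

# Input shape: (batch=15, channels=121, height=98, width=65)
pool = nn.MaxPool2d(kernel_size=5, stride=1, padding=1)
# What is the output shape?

Input shape: (15, 121, 98, 65)
Output shape: (15, 121, 96, 63)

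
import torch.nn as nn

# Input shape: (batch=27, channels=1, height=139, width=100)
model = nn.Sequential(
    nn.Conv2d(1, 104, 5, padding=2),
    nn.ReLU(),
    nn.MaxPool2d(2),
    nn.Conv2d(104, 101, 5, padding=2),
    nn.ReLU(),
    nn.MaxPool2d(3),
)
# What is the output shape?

Input shape: (27, 1, 139, 100)
  -> after first Conv2d: (27, 104, 139, 100)
  -> after first MaxPool2d: (27, 104, 69, 50)
  -> after second Conv2d: (27, 101, 69, 50)
Output shape: (27, 101, 23, 16)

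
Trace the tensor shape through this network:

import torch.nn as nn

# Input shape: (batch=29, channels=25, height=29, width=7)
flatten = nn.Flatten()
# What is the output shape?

Input shape: (29, 25, 29, 7)
Output shape: (29, 5075)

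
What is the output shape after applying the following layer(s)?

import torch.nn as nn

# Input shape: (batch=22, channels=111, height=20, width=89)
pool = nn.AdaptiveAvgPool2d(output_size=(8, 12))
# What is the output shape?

Input shape: (22, 111, 20, 89)
Output shape: (22, 111, 8, 12)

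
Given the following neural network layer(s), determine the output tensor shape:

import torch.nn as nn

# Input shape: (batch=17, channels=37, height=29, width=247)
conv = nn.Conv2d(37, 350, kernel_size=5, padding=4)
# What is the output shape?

Input shape: (17, 37, 29, 247)
Output shape: (17, 350, 33, 251)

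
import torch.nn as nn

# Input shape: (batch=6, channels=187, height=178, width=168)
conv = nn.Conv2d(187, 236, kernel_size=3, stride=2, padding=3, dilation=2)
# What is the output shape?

Input shape: (6, 187, 178, 168)
Output shape: (6, 236, 90, 85)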